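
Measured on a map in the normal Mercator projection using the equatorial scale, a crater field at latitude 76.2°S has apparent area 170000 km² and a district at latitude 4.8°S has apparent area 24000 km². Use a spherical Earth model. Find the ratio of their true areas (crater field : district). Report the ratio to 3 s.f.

0.406

On Mercator the areal scale is sec²φ, so true area = apparent × cos²φ.
True area of crater field: 170000 × cos²(76.2°) = 170000 × 0.05690 = 9673 km².
True area of district: 24000 × cos²(4.8°) = 24000 × 0.9930 = 23830 km².
Ratio = 9673 / 23830 ≈ 0.406.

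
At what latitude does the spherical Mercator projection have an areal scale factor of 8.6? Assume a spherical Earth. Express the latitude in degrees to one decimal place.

70.1°

Mercator areal scale is sec²φ.
sec²φ = 8.6  ⇒  cos²φ = 0.1163  ⇒  cos φ = 0.3410.
φ = arccos(0.3410) ≈ 70.1°.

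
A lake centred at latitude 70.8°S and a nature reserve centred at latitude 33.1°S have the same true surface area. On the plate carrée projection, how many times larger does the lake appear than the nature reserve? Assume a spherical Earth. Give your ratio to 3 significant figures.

2.55

In the plate carrée (x = Rλ, y = Rφ), meridians are true-scale (h = 1) and parallels are stretched by k = sec φ.
Areal scale at 70.8°: h·k = 1.000 × 3.041 = 3.041.
Areal scale at 33.1°: h·k = 1.000 × 1.194 = 1.194.
Ratio = 3.041/1.194 ≈ 2.55.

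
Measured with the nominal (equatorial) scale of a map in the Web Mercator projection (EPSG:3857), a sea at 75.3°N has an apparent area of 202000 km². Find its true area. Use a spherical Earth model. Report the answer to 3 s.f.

Mercator is conformal, so the point scale is isotropic: h = k = sec φ = 1/cos φ.
Areal scale = k² = sec²φ = 1/cos²(75.3°) = 1/0.2538² = 15.53.
True area = apparent / (areal scale) = 202000 / 15.53 ≈ 13000 km².

13000 km²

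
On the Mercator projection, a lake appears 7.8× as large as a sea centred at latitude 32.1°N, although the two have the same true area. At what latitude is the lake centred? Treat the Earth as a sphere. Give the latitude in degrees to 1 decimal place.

72.3°

For equal true areas on Mercator, apparent areas scale as sec²φ, so the ratio is cos²φ₂ / cos²φ₁.
cos²φ₂ / cos²φ₁ = 7.8  ⇒  cos φ₁ = cos 32.1° / √7.8 = 0.8471/2.793 = 0.3033.
φ₁ = arccos(0.3033) ≈ 72.3°.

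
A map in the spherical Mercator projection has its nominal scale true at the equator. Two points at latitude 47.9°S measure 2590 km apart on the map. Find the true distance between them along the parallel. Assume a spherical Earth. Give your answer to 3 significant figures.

1740 km

The Mercator projection is conformal; its linear scale factor is the same in every direction and equals sec φ = 1/cos φ.
Along the parallel at 47.9°, map distances are exaggerated by k = sec 47.9° = 1.492.
True distance = 2590 / 1.492 = 2590 × cos 47.9° ≈ 1740 km.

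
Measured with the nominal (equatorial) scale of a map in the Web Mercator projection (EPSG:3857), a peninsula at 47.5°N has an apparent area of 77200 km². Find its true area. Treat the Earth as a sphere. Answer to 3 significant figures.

35200 km²

Mercator is conformal, so the point scale is isotropic: h = k = sec φ = 1/cos φ.
Areal scale = k² = sec²φ = 1/cos²(47.5°) = 1/0.6756² = 2.191.
True area = apparent / (areal scale) = 77200 / 2.191 ≈ 35200 km².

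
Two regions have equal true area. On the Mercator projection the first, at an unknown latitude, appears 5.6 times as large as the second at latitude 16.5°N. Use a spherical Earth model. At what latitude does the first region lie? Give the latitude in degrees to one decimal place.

66.1°

Mercator areal scale is sec²φ, so apparent-area ratio = sec²φ₁ / sec²φ₂ = cos²φ₂ / cos²φ₁.
cos²φ₂ / cos²φ₁ = 5.6  ⇒  cos φ₁ = cos 16.5° / √5.6 = 0.9588/2.366 = 0.4052.
φ₁ = arccos(0.4052) ≈ 66.1°.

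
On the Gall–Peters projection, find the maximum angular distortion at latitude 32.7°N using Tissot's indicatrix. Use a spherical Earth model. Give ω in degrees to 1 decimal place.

Gall–Peters is a cylindrical equal-area projection with standard parallels at ±45°. For cylindrical equal-area with standard parallel φ₀, h = cos φ / cos φ₀ and k = cos φ₀ / cos φ, so h·k = 1.
At 32.7°: h = 1.190, k = 0.8403; principal scales a = 1.190, b = 0.8403.
sin(ω/2) = (a − b)/(a + b) = 0.3498/2.030 = 0.1723, so ω = 2 arcsin(0.1723) ≈ 19.8°.

19.8°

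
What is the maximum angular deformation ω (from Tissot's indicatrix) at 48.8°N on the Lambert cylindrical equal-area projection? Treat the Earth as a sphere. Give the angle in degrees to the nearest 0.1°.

46.5°

The Lambert cylindrical equal-area projection is the cylindrical equal-area projection with its standard parallel at the equator (φ₀ = 0). Cylindrical equal-area (φ₀ = 0°): h = cos φ / cos 0° along meridians, k = cos 0° / cos φ along parallels; h·k = 1.
At 48.8°: h = 0.6587, k = 1.518; principal scales a = 1.518, b = 0.6587.
sin(ω/2) = (a − b)/(a + b) = 0.8595/2.177 = 0.3948, so ω = 2 arcsin(0.3948) ≈ 46.5°.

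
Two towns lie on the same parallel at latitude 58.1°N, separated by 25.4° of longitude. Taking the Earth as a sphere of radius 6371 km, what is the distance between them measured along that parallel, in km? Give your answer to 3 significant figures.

1490 km

Arc length along a parallel = R cos φ · Δλ (with Δλ in radians).
= 6371 × cos 58.1° × (25.4° × π/180) = 6371 × 0.5284 × 0.4433 ≈ 1490 km.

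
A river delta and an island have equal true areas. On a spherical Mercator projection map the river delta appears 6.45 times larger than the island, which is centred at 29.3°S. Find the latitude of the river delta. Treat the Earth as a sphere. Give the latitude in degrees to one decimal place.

For equal true areas on Mercator, apparent areas scale as sec²φ, so the ratio is cos²φ₂ / cos²φ₁.
cos²φ₂ / cos²φ₁ = 6.45  ⇒  cos φ₁ = cos 29.3° / √6.45 = 0.8721/2.540 = 0.3434.
φ₁ = arccos(0.3434) ≈ 69.9°.

69.9°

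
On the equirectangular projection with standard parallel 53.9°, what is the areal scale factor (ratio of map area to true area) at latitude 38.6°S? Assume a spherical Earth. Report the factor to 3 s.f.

0.754

With standard parallel φ₀ = 53.9°, the equirectangular projection gives x = Rλ cos φ₀, y = Rφ, so h = 1 and k = cos 53.9° / cos φ.
Areal scale = h·k = 1 × cos φ₀ / cos φ; at 38.6°, h = 1.000, k = 0.7539, so h·k = 0.7539.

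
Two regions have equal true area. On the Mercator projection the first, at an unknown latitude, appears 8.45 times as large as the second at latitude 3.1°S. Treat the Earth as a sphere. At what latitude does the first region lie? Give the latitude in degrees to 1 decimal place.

Mercator areal scale is sec²φ, so apparent-area ratio = sec²φ₁ / sec²φ₂ = cos²φ₂ / cos²φ₁.
cos²φ₂ / cos²φ₁ = 8.45  ⇒  cos φ₁ = cos 3.1° / √8.45 = 0.9985/2.907 = 0.3435.
φ₁ = arccos(0.3435) ≈ 69.9°.

69.9°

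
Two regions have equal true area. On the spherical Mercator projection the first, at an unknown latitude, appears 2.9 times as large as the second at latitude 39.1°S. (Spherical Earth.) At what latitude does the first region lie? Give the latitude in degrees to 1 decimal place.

On Mercator, (apparent₁)/(apparent₂) = sec²φ₁ / sec²φ₂ when true areas are equal.
cos²φ₂ / cos²φ₁ = 2.9  ⇒  cos φ₁ = cos 39.1° / √2.9 = 0.7760/1.703 = 0.4557.
φ₁ = arccos(0.4557) ≈ 62.9°.

62.9°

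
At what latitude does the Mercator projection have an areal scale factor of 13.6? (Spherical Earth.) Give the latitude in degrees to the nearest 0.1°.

Mercator areal scale is sec²φ.
sec²φ = 13.6  ⇒  cos²φ = 0.07353  ⇒  cos φ = 0.2712.
φ = arccos(0.2712) ≈ 74.3°.

74.3°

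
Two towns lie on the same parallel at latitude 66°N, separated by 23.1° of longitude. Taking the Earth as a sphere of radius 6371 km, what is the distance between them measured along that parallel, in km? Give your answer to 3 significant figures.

1040 km

Arc length along a parallel = R cos φ · Δλ (with Δλ in radians).
= 6371 × cos 66° × (23.1° × π/180) = 6371 × 0.4067 × 0.4032 ≈ 1040 km.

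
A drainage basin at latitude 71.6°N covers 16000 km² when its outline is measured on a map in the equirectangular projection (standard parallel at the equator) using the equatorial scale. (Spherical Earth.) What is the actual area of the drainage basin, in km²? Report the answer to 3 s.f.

5050 km²

For the equirectangular projection with φ₀ = 0 (plate carrée), h = 1 along meridians and k = sec φ along parallels.
Areal scale = h·k = 1 × sec φ; at 71.6°, h = 1.000, k = 3.168, so h·k = 3.168.
True area = apparent / (areal scale) = 16000 / 3.168 ≈ 5050 km².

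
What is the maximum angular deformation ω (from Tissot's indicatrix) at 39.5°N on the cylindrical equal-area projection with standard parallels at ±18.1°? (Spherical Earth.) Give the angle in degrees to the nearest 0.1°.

23.7°

For cylindrical equal-area with standard parallel φ₀, h = cos φ / cos φ₀ and k = cos φ₀ / cos φ, so h·k = 1.
At 39.5°: h = 0.8118, k = 1.232; principal scales a = 1.232, b = 0.8118.
sin(ω/2) = (a − b)/(a + b) = 0.4200/2.044 = 0.2055, so ω = 2 arcsin(0.2055) ≈ 23.7°.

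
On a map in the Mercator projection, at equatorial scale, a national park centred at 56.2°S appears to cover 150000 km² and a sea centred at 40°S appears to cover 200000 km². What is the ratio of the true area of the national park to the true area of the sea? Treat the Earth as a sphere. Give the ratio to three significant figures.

On Mercator the areal scale is sec²φ, so true area = apparent × cos²φ.
True area of national park: 150000 × cos²(56.2°) = 150000 × 0.3095 = 46420 km².
True area of sea: 200000 × cos²(40°) = 200000 × 0.5868 = 117400 km².
Ratio = 46420 / 117400 ≈ 0.396.

0.396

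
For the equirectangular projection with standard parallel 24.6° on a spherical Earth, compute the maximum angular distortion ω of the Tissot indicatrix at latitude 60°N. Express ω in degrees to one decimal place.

33.8°

In the equirectangular projection with standard parallel φ₀ = 24.6° (x = Rλ cos φ₀, y = Rφ), meridians are true-scale (h = 1) and the parallel scale is k = cos φ₀ / cos φ.
At 60°: h = 1.000, k = 1.818; principal scales a = 1.818, b = 1.000.
sin(ω/2) = (a − b)/(a + b) = 0.8185/2.818 = 0.2904, so ω = 2 arcsin(0.2904) ≈ 33.8°.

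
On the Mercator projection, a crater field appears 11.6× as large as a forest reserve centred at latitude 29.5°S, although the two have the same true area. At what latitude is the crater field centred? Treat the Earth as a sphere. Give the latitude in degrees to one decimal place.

75.2°

Mercator areal scale is sec²φ, so apparent-area ratio = sec²φ₁ / sec²φ₂ = cos²φ₂ / cos²φ₁.
cos²φ₂ / cos²φ₁ = 11.6  ⇒  cos φ₁ = cos 29.5° / √11.6 = 0.8704/3.406 = 0.2555.
φ₁ = arccos(0.2555) ≈ 75.2°.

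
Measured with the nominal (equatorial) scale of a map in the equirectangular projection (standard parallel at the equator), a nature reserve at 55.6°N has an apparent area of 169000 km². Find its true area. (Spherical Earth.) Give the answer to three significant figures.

Plate carrée maps x = Rλ, y = Rφ. The meridian scale is h = 1 and the parallel scale is k = 1/cos φ = sec φ.
Areal scale = h·k = 1 × sec φ; at 55.6°, h = 1.000, k = 1.770, so h·k = 1.770.
True area = apparent / (areal scale) = 169000 / 1.770 ≈ 95500 km².

95500 km²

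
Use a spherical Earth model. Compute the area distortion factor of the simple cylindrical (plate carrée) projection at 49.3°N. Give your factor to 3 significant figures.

1.53

For the equirectangular projection with φ₀ = 0 (plate carrée), h = 1 along meridians and k = sec φ along parallels.
Areal scale = h·k = 1 × sec φ; at 49.3°, h = 1.000, k = 1.534, so h·k = 1.534.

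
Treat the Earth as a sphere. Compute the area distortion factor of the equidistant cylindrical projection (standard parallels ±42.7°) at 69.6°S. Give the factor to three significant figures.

The equidistant cylindrical projection with φ₀ = 42.7° has h = 1 (meridians true) and k = cos φ₀ / cos φ along parallels.
Areal scale = h·k = 1 × cos φ₀ / cos φ; at 69.6°, h = 1.000, k = 2.108, so h·k = 2.108.

2.11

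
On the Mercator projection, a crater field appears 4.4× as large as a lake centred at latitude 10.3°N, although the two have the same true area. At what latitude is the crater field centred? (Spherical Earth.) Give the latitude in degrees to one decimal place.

62.0°

Mercator areal scale is sec²φ, so apparent-area ratio = sec²φ₁ / sec²φ₂ = cos²φ₂ / cos²φ₁.
cos²φ₂ / cos²φ₁ = 4.4  ⇒  cos φ₁ = cos 10.3° / √4.4 = 0.9839/2.098 = 0.4690.
φ₁ = arccos(0.4690) ≈ 62.0°.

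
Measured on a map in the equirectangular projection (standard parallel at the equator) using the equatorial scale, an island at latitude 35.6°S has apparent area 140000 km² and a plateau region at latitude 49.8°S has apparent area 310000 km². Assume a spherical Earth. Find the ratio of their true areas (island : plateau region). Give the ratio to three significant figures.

Plate carrée has h = 1 and k = sec φ, giving areal scale sec φ; true area = (apparent area) · cos φ.
True area of island: 140000 × cos(35.6°) = 140000 × 0.8131 = 113800 km².
True area of plateau region: 310000 × cos(49.8°) = 310000 × 0.6455 = 200100 km².
Ratio = 113800 / 200100 ≈ 0.569.

0.569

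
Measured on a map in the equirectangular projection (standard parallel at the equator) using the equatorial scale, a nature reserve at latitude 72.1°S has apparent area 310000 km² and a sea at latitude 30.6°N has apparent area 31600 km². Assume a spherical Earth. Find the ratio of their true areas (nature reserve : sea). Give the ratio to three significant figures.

On the plate carrée, areal scale = h·k = 1 × sec φ, so true area = apparent × cos φ.
True area of nature reserve: 310000 × cos(72.1°) = 310000 × 0.3074 = 95280 km².
True area of sea: 31600 × cos(30.6°) = 31600 × 0.8607 = 27200 km².
Ratio = 95280 / 27200 ≈ 3.50.

3.50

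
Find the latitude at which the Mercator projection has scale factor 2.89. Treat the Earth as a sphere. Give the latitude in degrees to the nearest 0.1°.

Mercator scale is k = sec φ = 1/cos φ.
1/cos φ = 2.89  ⇒  cos φ = 0.3460  ⇒  φ = arccos(0.3460) ≈ 69.8°.

69.8°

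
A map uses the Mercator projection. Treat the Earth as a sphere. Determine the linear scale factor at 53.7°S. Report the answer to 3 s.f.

1.69

The Mercator projection is conformal; its linear scale factor is the same in every direction and equals sec φ = 1/cos φ.
k = 1/cos 53.7° = 1/0.5920 = 1.689.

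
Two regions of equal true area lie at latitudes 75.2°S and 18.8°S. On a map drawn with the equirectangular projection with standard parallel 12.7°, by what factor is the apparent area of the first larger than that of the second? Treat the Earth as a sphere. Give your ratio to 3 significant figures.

The equidistant cylindrical projection with φ₀ = 12.7° has h = 1 (meridians true) and k = cos φ₀ / cos φ along parallels.
Areal scale at 75.2°: h·k = 1.000 × 3.819 = 3.819.
Areal scale at 18.8°: h·k = 1.000 × 1.031 = 1.031.
Ratio = 3.819/1.031 ≈ 3.71.

3.71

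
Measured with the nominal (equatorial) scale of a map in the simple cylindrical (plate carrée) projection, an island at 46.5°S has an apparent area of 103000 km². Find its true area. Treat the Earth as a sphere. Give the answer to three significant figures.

For the equirectangular projection with φ₀ = 0 (plate carrée), h = 1 along meridians and k = sec φ along parallels.
Areal scale = h·k = 1 × sec φ; at 46.5°, h = 1.000, k = 1.453, so h·k = 1.453.
True area = apparent / (areal scale) = 103000 / 1.453 ≈ 70900 km².

70900 km²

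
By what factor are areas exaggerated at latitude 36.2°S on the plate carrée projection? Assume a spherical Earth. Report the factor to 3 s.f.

1.24

In the plate carrée (x = Rλ, y = Rφ), meridians are true-scale (h = 1) and parallels are stretched by k = sec φ.
Areal scale = h·k = 1 × sec φ; at 36.2°, h = 1.000, k = 1.239, so h·k = 1.239.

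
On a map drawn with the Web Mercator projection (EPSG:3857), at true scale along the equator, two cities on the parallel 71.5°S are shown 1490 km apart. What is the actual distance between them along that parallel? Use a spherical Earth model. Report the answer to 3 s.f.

The Mercator projection is conformal; its linear scale factor is the same in every direction and equals sec φ = 1/cos φ.
Along the parallel at 71.5°, map distances are exaggerated by k = sec 71.5° = 3.152.
True distance = 1490 / 3.152 = 1490 × cos 71.5° ≈ 473 km.

473 km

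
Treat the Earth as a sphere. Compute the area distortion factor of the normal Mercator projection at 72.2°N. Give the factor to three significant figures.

The Mercator projection is conformal; its linear scale factor is the same in every direction and equals sec φ = 1/cos φ.
Areal scale = k² = sec²φ = 1/cos²(72.2°) = 1/0.3057² = 10.70.

10.7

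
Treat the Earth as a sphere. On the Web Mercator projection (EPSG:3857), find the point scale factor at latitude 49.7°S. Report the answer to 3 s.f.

For Mercator, h = k = sec φ (a conformal cylindrical projection has a single point scale, 1/cos φ).
k = 1/cos 49.7° = 1/0.6468 = 1.546.

1.55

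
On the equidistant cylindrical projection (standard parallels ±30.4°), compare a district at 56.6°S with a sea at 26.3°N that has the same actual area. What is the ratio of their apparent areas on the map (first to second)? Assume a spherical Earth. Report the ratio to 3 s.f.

1.63

With standard parallel φ₀ = 30.4°, the equirectangular projection gives x = Rλ cos φ₀, y = Rφ, so h = 1 and k = cos 30.4° / cos φ.
Areal scale at 56.6°: h·k = 1.000 × 1.567 = 1.567.
Areal scale at 26.3°: h·k = 1.000 × 0.9621 = 0.9621.
Ratio = 1.567/0.9621 ≈ 1.63.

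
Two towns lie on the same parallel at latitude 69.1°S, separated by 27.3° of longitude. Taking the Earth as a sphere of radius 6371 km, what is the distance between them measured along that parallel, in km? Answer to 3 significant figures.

1080 km

Arc length along a parallel = R cos φ · Δλ (with Δλ in radians).
= 6371 × cos 69.1° × (27.3° × π/180) = 6371 × 0.3567 × 0.4765 ≈ 1080 km.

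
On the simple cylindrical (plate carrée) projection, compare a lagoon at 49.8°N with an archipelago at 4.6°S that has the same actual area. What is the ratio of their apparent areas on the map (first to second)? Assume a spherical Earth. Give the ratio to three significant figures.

1.54

In the plate carrée (x = Rλ, y = Rφ), meridians are true-scale (h = 1) and parallels are stretched by k = sec φ.
Areal scale at 49.8°: h·k = 1.000 × 1.549 = 1.549.
Areal scale at 4.6°: h·k = 1.000 × 1.003 = 1.003.
Ratio = 1.549/1.003 ≈ 1.54.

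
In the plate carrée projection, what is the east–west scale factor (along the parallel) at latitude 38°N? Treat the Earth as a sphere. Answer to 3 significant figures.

1.27

In the plate carrée (x = Rλ, y = Rφ), meridians are true-scale (h = 1) and parallels are stretched by k = sec φ.
k = 1/cos 38° = 1/0.7880 = 1.269.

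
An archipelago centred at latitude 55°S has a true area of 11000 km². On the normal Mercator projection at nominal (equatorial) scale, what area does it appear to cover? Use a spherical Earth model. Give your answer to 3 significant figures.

Mercator is conformal, so the point scale is isotropic: h = k = sec φ = 1/cos φ.
Areal scale = k² = sec²φ = 1/cos²(55°) = 1/0.5736² = 3.040.
Apparent area = 11000 × 3.040 ≈ 33400 km².

33400 km²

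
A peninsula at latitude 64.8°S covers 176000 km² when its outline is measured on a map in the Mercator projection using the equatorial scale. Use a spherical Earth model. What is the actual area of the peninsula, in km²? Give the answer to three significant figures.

31900 km²

For Mercator, h = k = sec φ (a conformal cylindrical projection has a single point scale, 1/cos φ).
Areal scale = k² = sec²φ = 1/cos²(64.8°) = 1/0.4258² = 5.516.
True area = apparent / (areal scale) = 176000 / 5.516 ≈ 31900 km².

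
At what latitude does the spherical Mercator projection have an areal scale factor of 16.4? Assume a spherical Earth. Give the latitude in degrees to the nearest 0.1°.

75.7°

Mercator areal scale is sec²φ.
sec²φ = 16.4  ⇒  cos²φ = 0.06098  ⇒  cos φ = 0.2469.
φ = arccos(0.2469) ≈ 75.7°.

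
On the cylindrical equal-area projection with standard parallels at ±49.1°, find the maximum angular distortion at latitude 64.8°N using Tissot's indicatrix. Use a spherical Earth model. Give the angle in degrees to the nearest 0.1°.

A cylindrical equal-area projection with standard parallel φ₀ has meridian scale h = cos φ / cos φ₀ and parallel scale k = cos φ₀ / cos φ (so areas are preserved, h·k = 1).
At 64.8°: h = 0.6503, k = 1.538; principal scales a = 1.538, b = 0.6503.
sin(ω/2) = (a − b)/(a + b) = 0.8874/2.188 = 0.4056, so ω = 2 arcsin(0.4056) ≈ 47.9°.

47.9°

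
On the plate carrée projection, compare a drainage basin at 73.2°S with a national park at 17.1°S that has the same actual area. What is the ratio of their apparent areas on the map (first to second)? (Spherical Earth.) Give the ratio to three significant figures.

3.31

Plate carrée maps x = Rλ, y = Rφ. The meridian scale is h = 1 and the parallel scale is k = 1/cos φ = sec φ.
Areal scale at 73.2°: h·k = 1.000 × 3.460 = 3.460.
Areal scale at 17.1°: h·k = 1.000 × 1.046 = 1.046.
Ratio = 3.460/1.046 ≈ 3.31.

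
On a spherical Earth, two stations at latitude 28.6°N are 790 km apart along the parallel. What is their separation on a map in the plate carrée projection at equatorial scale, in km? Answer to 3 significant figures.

Plate carrée maps x = Rλ, y = Rφ. The meridian scale is h = 1 and the parallel scale is k = 1/cos φ = sec φ.
Along the parallel, k = sec 28.6° = 1/0.8780 = 1.139.
Map distance = 790 × 1.139 ≈ 900 km.

900 km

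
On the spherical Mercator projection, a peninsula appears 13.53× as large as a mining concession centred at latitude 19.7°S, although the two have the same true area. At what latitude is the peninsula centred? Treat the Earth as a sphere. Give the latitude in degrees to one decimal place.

For equal true areas on Mercator, apparent areas scale as sec²φ, so the ratio is cos²φ₂ / cos²φ₁.
cos²φ₂ / cos²φ₁ = 13.53  ⇒  cos φ₁ = cos 19.7° / √13.53 = 0.9415/3.678 = 0.2560.
φ₁ = arccos(0.2560) ≈ 75.2°.

75.2°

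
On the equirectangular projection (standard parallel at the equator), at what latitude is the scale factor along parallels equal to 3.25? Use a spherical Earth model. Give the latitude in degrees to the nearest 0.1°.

Plate carrée: h = 1, k = sec φ along parallels.
sec φ = 3.25  ⇒  cos φ = 0.3077  ⇒  φ ≈ 72.1°.

72.1°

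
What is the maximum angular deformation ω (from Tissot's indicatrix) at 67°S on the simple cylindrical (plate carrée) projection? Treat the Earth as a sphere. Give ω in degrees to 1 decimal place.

Plate carrée maps x = Rλ, y = Rφ. The meridian scale is h = 1 and the parallel scale is k = 1/cos φ = sec φ.
At 67°: h = 1.000, k = 2.559; principal scales a = 2.559, b = 1.000.
sin(ω/2) = (a − b)/(a + b) = 1.559/3.559 = 0.4381, so ω = 2 arcsin(0.4381) ≈ 52.0°.

52.0°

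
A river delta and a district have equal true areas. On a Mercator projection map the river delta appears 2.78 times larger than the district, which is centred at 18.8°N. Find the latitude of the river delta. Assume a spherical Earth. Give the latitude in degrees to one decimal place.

Mercator areal scale is sec²φ, so apparent-area ratio = sec²φ₁ / sec²φ₂ = cos²φ₂ / cos²φ₁.
cos²φ₂ / cos²φ₁ = 2.78  ⇒  cos φ₁ = cos 18.8° / √2.78 = 0.9466/1.667 = 0.5678.
φ₁ = arccos(0.5678) ≈ 55.4°.

55.4°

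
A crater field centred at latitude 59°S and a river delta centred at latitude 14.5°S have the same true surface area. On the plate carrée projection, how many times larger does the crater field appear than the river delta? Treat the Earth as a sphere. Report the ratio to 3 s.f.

Plate carrée maps x = Rλ, y = Rφ. The meridian scale is h = 1 and the parallel scale is k = 1/cos φ = sec φ.
Areal scale at 59°: h·k = 1.000 × 1.942 = 1.942.
Areal scale at 14.5°: h·k = 1.000 × 1.033 = 1.033.
Ratio = 1.942/1.033 ≈ 1.88.

1.88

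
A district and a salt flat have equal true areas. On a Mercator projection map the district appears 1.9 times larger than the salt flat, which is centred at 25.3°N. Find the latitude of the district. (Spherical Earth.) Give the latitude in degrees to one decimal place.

49.0°

Mercator areal scale is sec²φ, so apparent-area ratio = sec²φ₁ / sec²φ₂ = cos²φ₂ / cos²φ₁.
cos²φ₂ / cos²φ₁ = 1.9  ⇒  cos φ₁ = cos 25.3° / √1.9 = 0.9041/1.378 = 0.6559.
φ₁ = arccos(0.6559) ≈ 49.0°.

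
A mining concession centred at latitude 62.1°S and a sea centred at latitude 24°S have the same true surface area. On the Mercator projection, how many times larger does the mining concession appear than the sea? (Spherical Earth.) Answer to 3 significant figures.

On Mercator, area is exaggerated by sec²φ = 1/cos²φ.
At 62.1°: sec²(62.1°) = 1/0.4679² = 4.567.
At 24°: sec²(24°) = 1/0.9135² = 1.198.
Ratio = 4.567/1.198 = cos²(24°)/cos²(62.1°) ≈ 3.81.

3.81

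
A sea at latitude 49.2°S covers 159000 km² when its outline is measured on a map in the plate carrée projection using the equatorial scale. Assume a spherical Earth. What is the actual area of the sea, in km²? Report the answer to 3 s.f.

Plate carrée maps x = Rλ, y = Rφ. The meridian scale is h = 1 and the parallel scale is k = 1/cos φ = sec φ.
Areal scale = h·k = 1 × sec φ; at 49.2°, h = 1.000, k = 1.530, so h·k = 1.530.
True area = apparent / (areal scale) = 159000 / 1.530 ≈ 104000 km².

104000 km²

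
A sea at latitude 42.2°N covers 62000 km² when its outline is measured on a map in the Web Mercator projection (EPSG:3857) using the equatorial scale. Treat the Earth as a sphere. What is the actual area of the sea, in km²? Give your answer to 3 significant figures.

Mercator is conformal, so the point scale is isotropic: h = k = sec φ = 1/cos φ.
Areal scale = k² = sec²φ = 1/cos²(42.2°) = 1/0.7408² = 1.822.
True area = apparent / (areal scale) = 62000 / 1.822 ≈ 34000 km².

34000 km²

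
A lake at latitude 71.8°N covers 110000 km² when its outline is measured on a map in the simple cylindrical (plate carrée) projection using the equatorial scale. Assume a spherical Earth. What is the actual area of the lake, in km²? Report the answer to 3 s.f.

34400 km²

In the plate carrée (x = Rλ, y = Rφ), meridians are true-scale (h = 1) and parallels are stretched by k = sec φ.
Areal scale = h·k = 1 × sec φ; at 71.8°, h = 1.000, k = 3.202, so h·k = 3.202.
True area = apparent / (areal scale) = 110000 / 3.202 ≈ 34400 km².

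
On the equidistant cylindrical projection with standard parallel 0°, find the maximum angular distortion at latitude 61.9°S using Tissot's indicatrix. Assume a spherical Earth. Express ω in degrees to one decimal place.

In the plate carrée (x = Rλ, y = Rφ), meridians are true-scale (h = 1) and parallels are stretched by k = sec φ.
At 61.9°: h = 1.000, k = 2.123; principal scales a = 2.123, b = 1.000.
sin(ω/2) = (a − b)/(a + b) = 1.123/3.123 = 0.3596, so ω = 2 arcsin(0.3596) ≈ 42.2°.

42.2°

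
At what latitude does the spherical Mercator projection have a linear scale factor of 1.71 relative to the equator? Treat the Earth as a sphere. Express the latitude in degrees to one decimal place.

54.2°

Mercator scale is k = sec φ = 1/cos φ.
1/cos φ = 1.71  ⇒  cos φ = 0.5848  ⇒  φ = arccos(0.5848) ≈ 54.2°.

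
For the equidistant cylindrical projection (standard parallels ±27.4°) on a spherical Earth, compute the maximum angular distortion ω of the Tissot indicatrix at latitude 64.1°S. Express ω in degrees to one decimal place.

39.8°

The equidistant cylindrical projection with φ₀ = 27.4° has h = 1 (meridians true) and k = cos φ₀ / cos φ along parallels.
At 64.1°: h = 1.000, k = 2.033; principal scales a = 2.033, b = 1.000.
sin(ω/2) = (a − b)/(a + b) = 1.033/3.033 = 0.3405, so ω = 2 arcsin(0.3405) ≈ 39.8°.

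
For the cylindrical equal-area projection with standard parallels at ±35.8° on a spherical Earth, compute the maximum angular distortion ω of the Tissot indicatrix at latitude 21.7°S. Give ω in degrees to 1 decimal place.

15.5°

A cylindrical equal-area projection with standard parallel φ₀ has meridian scale h = cos φ / cos φ₀ and parallel scale k = cos φ₀ / cos φ (so areas are preserved, h·k = 1).
At 21.7°: h = 1.146, k = 0.8729; principal scales a = 1.146, b = 0.8729.
sin(ω/2) = (a − b)/(a + b) = 0.2726/2.018 = 0.1351, so ω = 2 arcsin(0.1351) ≈ 15.5°.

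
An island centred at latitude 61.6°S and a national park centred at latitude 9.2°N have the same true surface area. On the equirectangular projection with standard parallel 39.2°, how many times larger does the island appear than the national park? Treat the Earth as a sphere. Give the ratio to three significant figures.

With standard parallel φ₀ = 39.2°, the equirectangular projection gives x = Rλ cos φ₀, y = Rφ, so h = 1 and k = cos 39.2° / cos φ.
Areal scale at 61.6°: h·k = 1.000 × 1.629 = 1.629.
Areal scale at 9.2°: h·k = 1.000 × 0.7850 = 0.7850.
Ratio = 1.629/0.7850 ≈ 2.08.

2.08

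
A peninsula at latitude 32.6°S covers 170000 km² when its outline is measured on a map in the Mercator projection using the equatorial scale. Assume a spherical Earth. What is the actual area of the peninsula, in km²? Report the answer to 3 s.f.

The Mercator projection is conformal; its linear scale factor is the same in every direction and equals sec φ = 1/cos φ.
Areal scale = k² = sec²φ = 1/cos²(32.6°) = 1/0.8425² = 1.409.
True area = apparent / (areal scale) = 170000 / 1.409 ≈ 121000 km².

121000 km²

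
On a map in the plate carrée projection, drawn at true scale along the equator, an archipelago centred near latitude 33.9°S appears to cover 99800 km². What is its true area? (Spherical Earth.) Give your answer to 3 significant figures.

82800 km²

Plate carrée maps x = Rλ, y = Rφ. The meridian scale is h = 1 and the parallel scale is k = 1/cos φ = sec φ.
Areal scale = h·k = 1 × sec φ; at 33.9°, h = 1.000, k = 1.205, so h·k = 1.205.
True area = apparent / (areal scale) = 99800 / 1.205 ≈ 82800 km².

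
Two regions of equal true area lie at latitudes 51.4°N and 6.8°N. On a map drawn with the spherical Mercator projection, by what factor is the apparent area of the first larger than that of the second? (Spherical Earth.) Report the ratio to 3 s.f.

2.53

Mercator areal scale is sec²φ.
At 51.4°: sec²(51.4°) = 1/0.6239² = 2.569.
At 6.8°: sec²(6.8°) = 1/0.9930² = 1.014.
Ratio = 2.569/1.014 = cos²(6.8°)/cos²(51.4°) ≈ 2.53.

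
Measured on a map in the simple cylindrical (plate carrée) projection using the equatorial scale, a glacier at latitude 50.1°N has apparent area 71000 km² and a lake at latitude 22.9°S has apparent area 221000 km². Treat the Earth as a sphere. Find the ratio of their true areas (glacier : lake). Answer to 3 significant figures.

On the plate carrée, areal scale = h·k = 1 × sec φ, so true area = apparent × cos φ.
True area of glacier: 71000 × cos(50.1°) = 71000 × 0.6414 = 45540 km².
True area of lake: 221000 × cos(22.9°) = 221000 × 0.9212 = 203600 km².
Ratio = 45540 / 203600 ≈ 0.224.

0.224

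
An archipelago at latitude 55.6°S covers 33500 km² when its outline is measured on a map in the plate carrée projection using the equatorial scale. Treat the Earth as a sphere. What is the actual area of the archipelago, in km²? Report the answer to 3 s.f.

Plate carrée maps x = Rλ, y = Rφ. The meridian scale is h = 1 and the parallel scale is k = 1/cos φ = sec φ.
Areal scale = h·k = 1 × sec φ; at 55.6°, h = 1.000, k = 1.770, so h·k = 1.770.
True area = apparent / (areal scale) = 33500 / 1.770 ≈ 18900 km².

18900 km²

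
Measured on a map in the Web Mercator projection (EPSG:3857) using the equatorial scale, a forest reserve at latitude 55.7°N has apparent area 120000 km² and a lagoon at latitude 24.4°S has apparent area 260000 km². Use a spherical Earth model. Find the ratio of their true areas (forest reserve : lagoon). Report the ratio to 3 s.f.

Since Mercator area scale is 1/cos²φ, the true area equals the apparent area multiplied by cos²φ.
True area of forest reserve: 120000 × cos²(55.7°) = 120000 × 0.3176 = 38110 km².
True area of lagoon: 260000 × cos²(24.4°) = 260000 × 0.8293 = 215600 km².
Ratio = 38110 / 215600 ≈ 0.177.

0.177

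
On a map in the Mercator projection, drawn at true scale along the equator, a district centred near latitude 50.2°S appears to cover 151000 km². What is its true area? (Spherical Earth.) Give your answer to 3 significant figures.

For Mercator, h = k = sec φ (a conformal cylindrical projection has a single point scale, 1/cos φ).
Areal scale = k² = sec²φ = 1/cos²(50.2°) = 1/0.6401² = 2.441.
True area = apparent / (areal scale) = 151000 / 2.441 ≈ 61900 km².

61900 km²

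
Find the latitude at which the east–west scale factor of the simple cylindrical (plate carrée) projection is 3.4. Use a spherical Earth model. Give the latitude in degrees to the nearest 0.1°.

Plate carrée: h = 1, k = sec φ along parallels.
sec φ = 3.4  ⇒  cos φ = 0.2941  ⇒  φ ≈ 72.9°.

72.9°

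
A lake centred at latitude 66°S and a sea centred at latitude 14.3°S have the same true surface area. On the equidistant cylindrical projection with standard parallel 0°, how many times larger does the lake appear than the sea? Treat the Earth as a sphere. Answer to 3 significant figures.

In the plate carrée (x = Rλ, y = Rφ), meridians are true-scale (h = 1) and parallels are stretched by k = sec φ.
Areal scale at 66°: h·k = 1.000 × 2.459 = 2.459.
Areal scale at 14.3°: h·k = 1.000 × 1.032 = 1.032.
Ratio = 2.459/1.032 ≈ 2.38.

2.38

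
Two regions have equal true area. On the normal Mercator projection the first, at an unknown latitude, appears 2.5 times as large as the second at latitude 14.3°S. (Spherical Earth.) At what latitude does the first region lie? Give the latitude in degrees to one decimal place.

Mercator areal scale is sec²φ, so apparent-area ratio = sec²φ₁ / sec²φ₂ = cos²φ₂ / cos²φ₁.
cos²φ₂ / cos²φ₁ = 2.5  ⇒  cos φ₁ = cos 14.3° / √2.5 = 0.9690/1.581 = 0.6129.
φ₁ = arccos(0.6129) ≈ 52.2°.

52.2°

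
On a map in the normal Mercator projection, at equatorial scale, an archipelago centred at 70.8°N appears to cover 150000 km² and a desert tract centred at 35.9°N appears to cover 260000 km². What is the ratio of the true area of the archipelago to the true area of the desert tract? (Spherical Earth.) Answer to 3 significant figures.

0.0951

Since Mercator area scale is 1/cos²φ, the true area equals the apparent area multiplied by cos²φ.
True area of archipelago: 150000 × cos²(70.8°) = 150000 × 0.1082 = 16220 km².
True area of desert tract: 260000 × cos²(35.9°) = 260000 × 0.6562 = 170600 km².
Ratio = 16220 / 170600 ≈ 0.0951.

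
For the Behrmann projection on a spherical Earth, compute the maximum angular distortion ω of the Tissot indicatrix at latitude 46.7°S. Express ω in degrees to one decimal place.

26.5°

The Behrmann projection is cylindrical equal-area with φ₀ = 30°. For cylindrical equal-area with standard parallel φ₀, h = cos φ / cos φ₀ and k = cos φ₀ / cos φ, so h·k = 1.
At 46.7°: h = 0.7919, k = 1.263; principal scales a = 1.263, b = 0.7919.
sin(ω/2) = (a − b)/(a + b) = 0.4708/2.055 = 0.2292, so ω = 2 arcsin(0.2292) ≈ 26.5°.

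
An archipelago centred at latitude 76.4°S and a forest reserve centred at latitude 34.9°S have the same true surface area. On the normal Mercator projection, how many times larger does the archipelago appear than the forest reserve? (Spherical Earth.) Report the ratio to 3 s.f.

On Mercator, area is exaggerated by sec²φ = 1/cos²φ.
At 76.4°: sec²(76.4°) = 1/0.2351² = 18.09.
At 34.9°: sec²(34.9°) = 1/0.8202² = 1.487.
Ratio = 18.09/1.487 = cos²(34.9°)/cos²(76.4°) ≈ 12.2.

12.2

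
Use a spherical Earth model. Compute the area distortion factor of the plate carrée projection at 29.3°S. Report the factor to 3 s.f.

In the plate carrée (x = Rλ, y = Rφ), meridians are true-scale (h = 1) and parallels are stretched by k = sec φ.
Areal scale = h·k = 1 × sec φ; at 29.3°, h = 1.000, k = 1.147, so h·k = 1.147.

1.15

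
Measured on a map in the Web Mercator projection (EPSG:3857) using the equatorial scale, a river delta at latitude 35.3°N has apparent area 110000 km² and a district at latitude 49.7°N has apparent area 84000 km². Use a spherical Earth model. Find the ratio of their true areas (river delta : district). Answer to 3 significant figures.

2.09

Mercator's areal exaggeration is sec²φ; hence true area = (apparent area) · cos²φ.
True area of river delta: 110000 × cos²(35.3°) = 110000 × 0.6661 = 73270 km².
True area of district: 84000 × cos²(49.7°) = 84000 × 0.4183 = 35140 km².
Ratio = 73270 / 35140 ≈ 2.09.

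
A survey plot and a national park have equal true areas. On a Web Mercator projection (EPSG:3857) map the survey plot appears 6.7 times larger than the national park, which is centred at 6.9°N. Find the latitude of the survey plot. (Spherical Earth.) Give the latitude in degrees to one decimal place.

67.4°

For equal true areas on Mercator, apparent areas scale as sec²φ, so the ratio is cos²φ₂ / cos²φ₁.
cos²φ₂ / cos²φ₁ = 6.7  ⇒  cos φ₁ = cos 6.9° / √6.7 = 0.9928/2.588 = 0.3835.
φ₁ = arccos(0.3835) ≈ 67.4°.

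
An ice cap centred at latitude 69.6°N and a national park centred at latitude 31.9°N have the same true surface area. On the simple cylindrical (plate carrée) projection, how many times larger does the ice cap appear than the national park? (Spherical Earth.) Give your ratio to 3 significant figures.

For the equirectangular projection with φ₀ = 0 (plate carrée), h = 1 along meridians and k = sec φ along parallels.
Areal scale at 69.6°: h·k = 1.000 × 2.869 = 2.869.
Areal scale at 31.9°: h·k = 1.000 × 1.178 = 1.178.
Ratio = 2.869/1.178 ≈ 2.44.

2.44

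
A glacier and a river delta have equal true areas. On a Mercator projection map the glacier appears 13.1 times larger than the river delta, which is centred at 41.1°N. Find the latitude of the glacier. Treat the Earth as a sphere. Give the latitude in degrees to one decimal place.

78.0°

Mercator areal scale is sec²φ, so apparent-area ratio = sec²φ₁ / sec²φ₂ = cos²φ₂ / cos²φ₁.
cos²φ₂ / cos²φ₁ = 13.1  ⇒  cos φ₁ = cos 41.1° / √13.1 = 0.7536/3.619 = 0.2082.
φ₁ = arccos(0.2082) ≈ 78.0°.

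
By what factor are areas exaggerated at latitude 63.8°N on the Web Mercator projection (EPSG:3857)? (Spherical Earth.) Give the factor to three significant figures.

Mercator is conformal, so the point scale is isotropic: h = k = sec φ = 1/cos φ.
Areal scale = k² = sec²φ = 1/cos²(63.8°) = 1/0.4415² = 5.130.

5.13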